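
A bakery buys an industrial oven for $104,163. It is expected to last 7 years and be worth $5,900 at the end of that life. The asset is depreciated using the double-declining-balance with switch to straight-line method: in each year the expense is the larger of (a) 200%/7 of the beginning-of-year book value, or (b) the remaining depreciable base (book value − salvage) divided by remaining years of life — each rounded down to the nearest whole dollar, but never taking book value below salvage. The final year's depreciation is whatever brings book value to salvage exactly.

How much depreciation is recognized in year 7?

Depreciable base = $104,163 − $5,900 = $98,263.
Year 1: DB = ⌊$104,163 × 200%/7⌋ = $29,760; SL = ⌊$98,263/7⌋ = $14,037 → take DB $29,760. Book value $74,403.
Year 2: DB = ⌊$74,403 × 200%/7⌋ = $21,258; SL = ⌊$68,503/6⌋ = $11,417 → take DB $21,258. Book value $53,145.
Year 3: DB = ⌊$53,145 × 200%/7⌋ = $15,184; SL = ⌊$47,245/5⌋ = $9,449 → take DB $15,184. Book value $37,961.
Year 4: DB = ⌊$37,961 × 200%/7⌋ = $10,846; SL = ⌊$32,061/4⌋ = $8,015 → take DB $10,846. Book value $27,115.
Year 5: DB = ⌊$27,115 × 200%/7⌋ = $7,747; SL = ⌊$21,215/3⌋ = $7,071 → take DB $7,747. Book value $19,368.
Year 6: DB = ⌊$19,368 × 200%/7⌋ = $5,533; SL = ⌊$13,468/2⌋ = $6,734 → take SL $6,734. Book value $12,634.
Year 7 (final): $12,634 − $5,900 = $6,734. Book value $5,900.

$6,734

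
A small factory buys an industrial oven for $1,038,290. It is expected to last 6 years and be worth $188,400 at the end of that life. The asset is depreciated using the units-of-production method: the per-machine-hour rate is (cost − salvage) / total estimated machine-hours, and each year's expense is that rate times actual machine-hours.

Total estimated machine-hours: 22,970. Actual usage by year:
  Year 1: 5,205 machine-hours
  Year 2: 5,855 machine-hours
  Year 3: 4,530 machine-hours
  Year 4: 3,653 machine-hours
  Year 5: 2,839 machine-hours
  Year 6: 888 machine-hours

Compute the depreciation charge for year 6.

$32,856

Depreciable base = $1,038,290 − $188,400 = $849,890.
Rate = $849,890 / 22,970 machine-hours = $37 per machine-hour.
Year 1: 5,205 × $37 = $192,585. Book value $845,705.
Year 2: 5,855 × $37 = $216,635. Book value $629,070.
Year 3: 4,530 × $37 = $167,610. Book value $461,460.
Year 4: 3,653 × $37 = $135,161. Book value $326,299.
Year 5: 2,839 × $37 = $105,043. Book value $221,256.
Year 6: 888 × $37 = $32,856. Book value $188,400.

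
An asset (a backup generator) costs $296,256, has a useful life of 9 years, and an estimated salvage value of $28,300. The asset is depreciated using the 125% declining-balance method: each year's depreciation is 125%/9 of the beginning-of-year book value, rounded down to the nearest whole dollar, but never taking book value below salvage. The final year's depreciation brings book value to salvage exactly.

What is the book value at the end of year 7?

$104,014

Depreciable base = $296,256 − $28,300 = $267,956.
Year 1: ⌊$296,256 × 125%/9⌋ = $41,146. Book value $255,110.
Year 2: ⌊$255,110 × 125%/9⌋ = $35,431. Book value $219,679.
Year 3: ⌊$219,679 × 125%/9⌋ = $30,510. Book value $189,169.
Year 4: ⌊$189,169 × 125%/9⌋ = $26,273. Book value $162,896.
Year 5: ⌊$162,896 × 125%/9⌋ = $22,624. Book value $140,272.
Year 6: ⌊$140,272 × 125%/9⌋ = $19,482. Book value $120,790.
Year 7: ⌊$120,790 × 125%/9⌋ = $16,776. Book value $104,014.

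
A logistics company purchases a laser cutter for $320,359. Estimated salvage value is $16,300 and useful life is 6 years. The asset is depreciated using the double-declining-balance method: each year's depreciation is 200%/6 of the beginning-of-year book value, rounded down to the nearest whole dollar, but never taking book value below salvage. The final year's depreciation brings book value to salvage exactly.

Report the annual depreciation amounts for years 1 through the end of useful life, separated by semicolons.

Depreciable base = $320,359 − $16,300 = $304,059.
Year 1: ⌊$320,359 × 200%/6⌋ = $106,786. Book value $213,573.
Year 2: ⌊$213,573 × 200%/6⌋ = $71,191. Book value $142,382.
Year 3: ⌊$142,382 × 200%/6⌋ = $47,460. Book value $94,922.
Year 4: ⌊$94,922 × 200%/6⌋ = $31,640. Book value $63,282.
Year 5: ⌊$63,282 × 200%/6⌋ = $21,094. Book value $42,188.
Year 6 (final): $42,188 − $16,300 = $25,888. Book value $16,300.

$106,786; $71,191; $47,460; $31,640; $21,094; $25,888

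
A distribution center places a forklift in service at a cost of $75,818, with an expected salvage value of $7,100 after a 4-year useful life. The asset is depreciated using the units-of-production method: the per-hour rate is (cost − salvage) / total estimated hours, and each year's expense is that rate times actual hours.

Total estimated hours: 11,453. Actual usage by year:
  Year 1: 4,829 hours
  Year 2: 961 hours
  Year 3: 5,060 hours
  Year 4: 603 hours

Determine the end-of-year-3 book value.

$10,718

Depreciable base = $75,818 − $7,100 = $68,718.
Rate = $68,718 / 11,453 hours = $6 per hour.
Year 1: 4,829 × $6 = $28,974. Book value $46,844.
Year 2: 961 × $6 = $5,766. Book value $41,078.
Year 3: 5,060 × $6 = $30,360. Book value $10,718.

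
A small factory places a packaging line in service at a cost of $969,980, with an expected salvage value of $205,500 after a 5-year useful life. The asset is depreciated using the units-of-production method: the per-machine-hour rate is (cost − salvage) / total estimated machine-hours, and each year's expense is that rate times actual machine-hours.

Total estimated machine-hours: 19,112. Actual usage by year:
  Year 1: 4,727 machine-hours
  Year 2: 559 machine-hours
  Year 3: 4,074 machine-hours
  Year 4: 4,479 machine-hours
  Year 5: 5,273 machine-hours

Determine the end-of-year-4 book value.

Depreciable base = $969,980 − $205,500 = $764,480.
Rate = $764,480 / 19,112 machine-hours = $40 per machine-hour.
Year 1: 4,727 × $40 = $189,080. Book value $780,900.
Year 2: 559 × $40 = $22,360. Book value $758,540.
Year 3: 4,074 × $40 = $162,960. Book value $595,580.
Year 4: 4,479 × $40 = $179,160. Book value $416,420.

$416,420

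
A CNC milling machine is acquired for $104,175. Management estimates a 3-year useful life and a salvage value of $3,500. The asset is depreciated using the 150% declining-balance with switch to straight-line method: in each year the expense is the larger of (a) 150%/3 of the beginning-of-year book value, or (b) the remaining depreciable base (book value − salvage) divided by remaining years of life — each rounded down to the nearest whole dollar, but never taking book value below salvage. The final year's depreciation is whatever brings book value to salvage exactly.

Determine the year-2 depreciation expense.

$26,044

Depreciable base = $104,175 − $3,500 = $100,675.
Year 1: DB = ⌊$104,175 × 150%/3⌋ = $52,087; SL = ⌊$100,675/3⌋ = $33,558 → take DB $52,087. Book value $52,088.
Year 2: DB = ⌊$52,088 × 150%/3⌋ = $26,044; SL = ⌊$48,588/2⌋ = $24,294 → take DB $26,044. Book value $26,044.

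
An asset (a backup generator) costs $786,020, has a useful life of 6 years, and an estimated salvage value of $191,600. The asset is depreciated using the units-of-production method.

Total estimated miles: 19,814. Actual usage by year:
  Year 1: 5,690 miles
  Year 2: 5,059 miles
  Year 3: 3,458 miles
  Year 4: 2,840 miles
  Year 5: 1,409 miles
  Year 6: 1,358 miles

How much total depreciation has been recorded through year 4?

Depreciable base = $786,020 − $191,600 = $594,420.
Rate = $594,420 / 19,814 miles = $30 per mile.
Year 1: 5,690 × $30 = $170,700. Book value $615,320.
Year 2: 5,059 × $30 = $151,770. Book value $463,550.
Year 3: 3,458 × $30 = $103,740. Book value $359,810.
Year 4: 2,840 × $30 = $85,200. Book value $274,610.
Accumulated through year 4 = $786,020 − $274,610 = $511,410.

$511,410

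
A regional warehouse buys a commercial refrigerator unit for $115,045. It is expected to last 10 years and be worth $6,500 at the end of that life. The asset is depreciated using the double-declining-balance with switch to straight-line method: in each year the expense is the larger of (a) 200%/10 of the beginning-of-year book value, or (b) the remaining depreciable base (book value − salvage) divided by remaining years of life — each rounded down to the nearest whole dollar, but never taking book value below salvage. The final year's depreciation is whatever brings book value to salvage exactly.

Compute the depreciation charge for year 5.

Depreciable base = $115,045 − $6,500 = $108,545.
Year 1: DB = ⌊$115,045 × 200%/10⌋ = $23,009; SL = ⌊$108,545/10⌋ = $10,854 → take DB $23,009. Book value $92,036.
Year 2: DB = ⌊$92,036 × 200%/10⌋ = $18,407; SL = ⌊$85,536/9⌋ = $9,504 → take DB $18,407. Book value $73,629.
Year 3: DB = ⌊$73,629 × 200%/10⌋ = $14,725; SL = ⌊$67,129/8⌋ = $8,391 → take DB $14,725. Book value $58,904.
Year 4: DB = ⌊$58,904 × 200%/10⌋ = $11,780; SL = ⌊$52,404/7⌋ = $7,486 → take DB $11,780. Book value $47,124.
Year 5: DB = ⌊$47,124 × 200%/10⌋ = $9,424; SL = ⌊$40,624/6⌋ = $6,770 → take DB $9,424. Book value $37,700.

$9,424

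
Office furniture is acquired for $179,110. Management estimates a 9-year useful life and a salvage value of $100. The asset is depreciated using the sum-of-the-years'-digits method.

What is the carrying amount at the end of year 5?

$39,880

Depreciable base = $179,110 − $100 = $179,010.
Sum of the years' digits = 9+8+7+6+5+4+3+2+1 = 45.
Year 1: $179,010 × 9/45 = $35,802. Book value $143,308.
Year 2: $179,010 × 8/45 = $31,824. Book value $111,484.
Year 3: $179,010 × 7/45 = $27,846. Book value $83,638.
Year 4: $179,010 × 6/45 = $23,868. Book value $59,770.
Year 5: $179,010 × 5/45 = $19,890. Book value $39,880.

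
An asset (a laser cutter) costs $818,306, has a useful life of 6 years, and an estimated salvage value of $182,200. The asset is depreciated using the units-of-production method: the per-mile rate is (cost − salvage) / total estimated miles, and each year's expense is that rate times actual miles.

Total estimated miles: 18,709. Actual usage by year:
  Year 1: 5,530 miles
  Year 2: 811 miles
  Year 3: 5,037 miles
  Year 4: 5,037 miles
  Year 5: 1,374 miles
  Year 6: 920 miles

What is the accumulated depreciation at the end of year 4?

$558,110

Depreciable base = $818,306 − $182,200 = $636,106.
Rate = $636,106 / 18,709 miles = $34 per mile.
Year 1: 5,530 × $34 = $188,020. Book value $630,286.
Year 2: 811 × $34 = $27,574. Book value $602,712.
Year 3: 5,037 × $34 = $171,258. Book value $431,454.
Year 4: 5,037 × $34 = $171,258. Book value $260,196.
Accumulated through year 4 = $818,306 − $260,196 = $558,110.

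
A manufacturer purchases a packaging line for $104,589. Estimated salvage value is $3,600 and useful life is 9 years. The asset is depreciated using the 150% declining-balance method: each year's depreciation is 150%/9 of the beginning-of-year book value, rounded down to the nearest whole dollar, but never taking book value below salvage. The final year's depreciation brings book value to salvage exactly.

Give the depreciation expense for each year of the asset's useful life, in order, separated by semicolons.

Depreciable base = $104,589 − $3,600 = $100,989.
Year 1: ⌊$104,589 × 150%/9⌋ = $17,431. Book value $87,158.
Year 2: ⌊$87,158 × 150%/9⌋ = $14,526. Book value $72,632.
Year 3: ⌊$72,632 × 150%/9⌋ = $12,105. Book value $60,527.
Year 4: ⌊$60,527 × 150%/9⌋ = $10,087. Book value $50,440.
Year 5: ⌊$50,440 × 150%/9⌋ = $8,406. Book value $42,034.
Year 6: ⌊$42,034 × 150%/9⌋ = $7,005. Book value $35,029.
Year 7: ⌊$35,029 × 150%/9⌋ = $5,838. Book value $29,191.
Year 8: ⌊$29,191 × 150%/9⌋ = $4,865. Book value $24,326.
Year 9 (final): $24,326 − $3,600 = $20,726. Book value $3,600.

$17,431; $14,526; $12,105; $10,087; $8,406; $7,005; $5,838; $4,865; $20,726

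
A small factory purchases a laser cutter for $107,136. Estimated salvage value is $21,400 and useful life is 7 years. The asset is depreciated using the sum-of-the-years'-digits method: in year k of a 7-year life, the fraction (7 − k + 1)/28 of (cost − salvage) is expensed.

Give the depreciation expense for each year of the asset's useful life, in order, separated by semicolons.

$21,434; $18,372; $15,310; $12,248; $9,186; $6,124; $3,062

Depreciable base = $107,136 − $21,400 = $85,736.
Sum of the years' digits = 7+6+5+4+3+2+1 = 28.
Year 1: $85,736 × 7/28 = $21,434. Book value $85,702.
Year 2: $85,736 × 6/28 = $18,372. Book value $67,330.
Year 3: $85,736 × 5/28 = $15,310. Book value $52,020.
Year 4: $85,736 × 4/28 = $12,248. Book value $39,772.
Year 5: $85,736 × 3/28 = $9,186. Book value $30,586.
Year 6: $85,736 × 2/28 = $6,124. Book value $24,462.
Year 7: $85,736 × 1/28 = $3,062. Book value $21,400.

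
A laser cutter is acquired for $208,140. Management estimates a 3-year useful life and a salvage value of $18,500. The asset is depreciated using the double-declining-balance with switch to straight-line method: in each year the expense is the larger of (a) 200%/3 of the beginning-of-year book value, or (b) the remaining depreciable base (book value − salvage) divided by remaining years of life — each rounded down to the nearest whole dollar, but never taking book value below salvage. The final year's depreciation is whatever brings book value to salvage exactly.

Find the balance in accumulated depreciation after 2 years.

$185,013

Depreciable base = $208,140 − $18,500 = $189,640.
Year 1: DB = ⌊$208,140 × 200%/3⌋ = $138,760; SL = ⌊$189,640/3⌋ = $63,213 → take DB $138,760. Book value $69,380.
Year 2: DB = ⌊$69,380 × 200%/3⌋ = $46,253; SL = ⌊$50,880/2⌋ = $25,440 → take DB $46,253. Book value $23,127.
Accumulated through year 2 = $208,140 − $23,127 = $185,013.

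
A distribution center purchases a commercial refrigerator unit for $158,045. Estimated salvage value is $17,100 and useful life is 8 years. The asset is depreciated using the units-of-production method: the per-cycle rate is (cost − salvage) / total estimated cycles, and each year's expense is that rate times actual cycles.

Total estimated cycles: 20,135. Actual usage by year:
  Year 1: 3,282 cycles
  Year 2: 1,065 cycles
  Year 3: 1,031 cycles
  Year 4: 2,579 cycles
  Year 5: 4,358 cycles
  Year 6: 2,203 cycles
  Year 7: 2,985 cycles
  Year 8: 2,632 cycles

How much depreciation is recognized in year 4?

$18,053

Depreciable base = $158,045 − $17,100 = $140,945.
Rate = $140,945 / 20,135 cycles = $7 per cycle.
Year 1: 3,282 × $7 = $22,974. Book value $135,071.
Year 2: 1,065 × $7 = $7,455. Book value $127,616.
Year 3: 1,031 × $7 = $7,217. Book value $120,399.
Year 4: 2,579 × $7 = $18,053. Book value $102,346.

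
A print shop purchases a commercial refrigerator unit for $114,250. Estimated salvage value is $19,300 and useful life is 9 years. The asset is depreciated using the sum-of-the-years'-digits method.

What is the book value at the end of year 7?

$25,630

Depreciable base = $114,250 − $19,300 = $94,950.
Sum of the years' digits = 9+8+7+6+5+4+3+2+1 = 45.
Year 1: $94,950 × 9/45 = $18,990. Book value $95,260.
Year 2: $94,950 × 8/45 = $16,880. Book value $78,380.
Year 3: $94,950 × 7/45 = $14,770. Book value $63,610.
Year 4: $94,950 × 6/45 = $12,660. Book value $50,950.
Year 5: $94,950 × 5/45 = $10,550. Book value $40,400.
Year 6: $94,950 × 4/45 = $8,440. Book value $31,960.
Year 7: $94,950 × 3/45 = $6,330. Book value $25,630.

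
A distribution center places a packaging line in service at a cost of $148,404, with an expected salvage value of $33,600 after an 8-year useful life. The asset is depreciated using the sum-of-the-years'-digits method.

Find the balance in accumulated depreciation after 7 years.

Depreciable base = $148,404 − $33,600 = $114,804.
Sum of the years' digits = 8+7+6+5+4+3+2+1 = 36.
Year 1: $114,804 × 8/36 = $25,512. Book value $122,892.
Year 2: $114,804 × 7/36 = $22,323. Book value $100,569.
Year 3: $114,804 × 6/36 = $19,134. Book value $81,435.
Year 4: $114,804 × 5/36 = $15,945. Book value $65,490.
Year 5: $114,804 × 4/36 = $12,756. Book value $52,734.
Year 6: $114,804 × 3/36 = $9,567. Book value $43,167.
Year 7: $114,804 × 2/36 = $6,378. Book value $36,789.
Accumulated through year 7 = $148,404 − $36,789 = $111,615.

$111,615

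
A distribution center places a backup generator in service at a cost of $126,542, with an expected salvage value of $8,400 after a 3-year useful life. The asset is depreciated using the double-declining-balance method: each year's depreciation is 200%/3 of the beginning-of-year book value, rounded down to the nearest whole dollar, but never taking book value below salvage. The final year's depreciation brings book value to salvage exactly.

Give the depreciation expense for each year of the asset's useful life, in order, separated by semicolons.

Depreciable base = $126,542 − $8,400 = $118,142.
Year 1: ⌊$126,542 × 200%/3⌋ = $84,361. Book value $42,181.
Year 2: ⌊$42,181 × 200%/3⌋ = $28,120. Book value $14,061.
Year 3 (final): $14,061 − $8,400 = $5,661. Book value $8,400.

$84,361; $28,120; $5,661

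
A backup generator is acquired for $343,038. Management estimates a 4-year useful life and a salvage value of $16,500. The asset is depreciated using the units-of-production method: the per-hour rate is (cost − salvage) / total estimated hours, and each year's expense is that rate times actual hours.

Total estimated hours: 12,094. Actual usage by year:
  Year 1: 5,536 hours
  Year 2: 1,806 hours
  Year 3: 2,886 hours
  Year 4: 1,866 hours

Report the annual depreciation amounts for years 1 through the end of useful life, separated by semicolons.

$149,472; $48,762; $77,922; $50,382

Depreciable base = $343,038 − $16,500 = $326,538.
Rate = $326,538 / 12,094 hours = $27 per hour.
Year 1: 5,536 × $27 = $149,472. Book value $193,566.
Year 2: 1,806 × $27 = $48,762. Book value $144,804.
Year 3: 2,886 × $27 = $77,922. Book value $66,882.
Year 4: 1,866 × $27 = $50,382. Book value $16,500.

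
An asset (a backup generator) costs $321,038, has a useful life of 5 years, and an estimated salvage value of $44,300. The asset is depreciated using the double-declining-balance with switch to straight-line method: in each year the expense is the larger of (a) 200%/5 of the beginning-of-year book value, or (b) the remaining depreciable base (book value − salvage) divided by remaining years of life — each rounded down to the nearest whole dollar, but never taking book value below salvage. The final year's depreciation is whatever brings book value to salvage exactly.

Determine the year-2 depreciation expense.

Depreciable base = $321,038 − $44,300 = $276,738.
Year 1: DB = ⌊$321,038 × 200%/5⌋ = $128,415; SL = ⌊$276,738/5⌋ = $55,347 → take DB $128,415. Book value $192,623.
Year 2: DB = ⌊$192,623 × 200%/5⌋ = $77,049; SL = ⌊$148,323/4⌋ = $37,080 → take DB $77,049. Book value $115,574.

$77,049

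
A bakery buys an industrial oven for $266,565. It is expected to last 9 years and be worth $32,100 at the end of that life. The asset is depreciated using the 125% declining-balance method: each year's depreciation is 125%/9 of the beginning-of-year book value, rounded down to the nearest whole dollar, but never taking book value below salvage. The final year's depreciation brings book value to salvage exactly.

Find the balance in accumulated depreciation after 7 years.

Depreciable base = $266,565 − $32,100 = $234,465.
Year 1: ⌊$266,565 × 125%/9⌋ = $37,022. Book value $229,543.
Year 2: ⌊$229,543 × 125%/9⌋ = $31,880. Book value $197,663.
Year 3: ⌊$197,663 × 125%/9⌋ = $27,453. Book value $170,210.
Year 4: ⌊$170,210 × 125%/9⌋ = $23,640. Book value $146,570.
Year 5: ⌊$146,570 × 125%/9⌋ = $20,356. Book value $126,214.
Year 6: ⌊$126,214 × 125%/9⌋ = $17,529. Book value $108,685.
Year 7: ⌊$108,685 × 125%/9⌋ = $15,095. Book value $93,590.
Accumulated through year 7 = $266,565 − $93,590 = $172,975.

$172,975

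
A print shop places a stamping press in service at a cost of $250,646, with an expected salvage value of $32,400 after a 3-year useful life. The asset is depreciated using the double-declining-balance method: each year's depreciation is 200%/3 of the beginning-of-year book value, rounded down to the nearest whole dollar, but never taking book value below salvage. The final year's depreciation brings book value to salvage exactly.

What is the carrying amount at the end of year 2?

$32,400

Depreciable base = $250,646 − $32,400 = $218,246.
Year 1: ⌊$250,646 × 200%/3⌋ = $167,097. Book value $83,549.
Year 2: ⌊$83,549 × 200%/3⌋ = $55,699, capped at $51,149. Book value $32,400.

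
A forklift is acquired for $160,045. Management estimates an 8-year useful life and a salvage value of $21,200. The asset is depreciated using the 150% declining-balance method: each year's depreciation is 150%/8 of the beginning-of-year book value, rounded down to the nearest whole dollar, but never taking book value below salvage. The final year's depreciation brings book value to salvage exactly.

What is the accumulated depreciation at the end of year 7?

$122,632

Depreciable base = $160,045 − $21,200 = $138,845.
Year 1: ⌊$160,045 × 150%/8⌋ = $30,008. Book value $130,037.
Year 2: ⌊$130,037 × 150%/8⌋ = $24,381. Book value $105,656.
Year 3: ⌊$105,656 × 150%/8⌋ = $19,810. Book value $85,846.
Year 4: ⌊$85,846 × 150%/8⌋ = $16,096. Book value $69,750.
Year 5: ⌊$69,750 × 150%/8⌋ = $13,078. Book value $56,672.
Year 6: ⌊$56,672 × 150%/8⌋ = $10,626. Book value $46,046.
Year 7: ⌊$46,046 × 150%/8⌋ = $8,633. Book value $37,413.
Accumulated through year 7 = $160,045 − $37,413 = $122,632.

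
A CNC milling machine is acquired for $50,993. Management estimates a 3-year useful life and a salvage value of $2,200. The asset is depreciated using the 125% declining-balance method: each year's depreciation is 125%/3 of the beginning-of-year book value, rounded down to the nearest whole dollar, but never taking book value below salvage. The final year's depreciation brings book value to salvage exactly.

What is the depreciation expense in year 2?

$12,394

Depreciable base = $50,993 − $2,200 = $48,793.
Year 1: ⌊$50,993 × 125%/3⌋ = $21,247. Book value $29,746.
Year 2: ⌊$29,746 × 125%/3⌋ = $12,394. Book value $17,352.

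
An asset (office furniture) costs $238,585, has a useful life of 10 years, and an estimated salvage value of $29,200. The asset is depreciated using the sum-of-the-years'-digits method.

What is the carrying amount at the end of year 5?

Depreciable base = $238,585 − $29,200 = $209,385.
Sum of the years' digits = 10+9+8+7+6+5+4+3+2+1 = 55.
Year 1: $209,385 × 10/55 = $38,070. Book value $200,515.
Year 2: $209,385 × 9/55 = $34,263. Book value $166,252.
Year 3: $209,385 × 8/55 = $30,456. Book value $135,796.
Year 4: $209,385 × 7/55 = $26,649. Book value $109,147.
Year 5: $209,385 × 6/55 = $22,842. Book value $86,305.

$86,305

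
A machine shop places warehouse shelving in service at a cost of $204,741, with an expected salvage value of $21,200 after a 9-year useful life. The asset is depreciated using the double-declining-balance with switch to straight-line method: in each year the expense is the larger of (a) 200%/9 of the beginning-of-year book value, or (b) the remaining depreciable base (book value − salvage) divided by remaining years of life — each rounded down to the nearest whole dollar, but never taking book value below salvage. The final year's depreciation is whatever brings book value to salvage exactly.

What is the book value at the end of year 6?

Depreciable base = $204,741 − $21,200 = $183,541.
Year 1: DB = ⌊$204,741 × 200%/9⌋ = $45,498; SL = ⌊$183,541/9⌋ = $20,393 → take DB $45,498. Book value $159,243.
Year 2: DB = ⌊$159,243 × 200%/9⌋ = $35,387; SL = ⌊$138,043/8⌋ = $17,255 → take DB $35,387. Book value $123,856.
Year 3: DB = ⌊$123,856 × 200%/9⌋ = $27,523; SL = ⌊$102,656/7⌋ = $14,665 → take DB $27,523. Book value $96,333.
Year 4: DB = ⌊$96,333 × 200%/9⌋ = $21,407; SL = ⌊$75,133/6⌋ = $12,522 → take DB $21,407. Book value $74,926.
Year 5: DB = ⌊$74,926 × 200%/9⌋ = $16,650; SL = ⌊$53,726/5⌋ = $10,745 → take DB $16,650. Book value $58,276.
Year 6: DB = ⌊$58,276 × 200%/9⌋ = $12,950; SL = ⌊$37,076/4⌋ = $9,269 → take DB $12,950. Book value $45,326.

$45,326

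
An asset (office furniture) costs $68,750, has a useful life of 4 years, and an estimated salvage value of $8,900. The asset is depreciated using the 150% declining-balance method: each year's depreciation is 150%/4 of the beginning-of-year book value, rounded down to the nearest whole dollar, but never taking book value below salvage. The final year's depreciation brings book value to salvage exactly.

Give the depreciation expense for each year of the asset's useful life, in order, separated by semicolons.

Depreciable base = $68,750 − $8,900 = $59,850.
Year 1: ⌊$68,750 × 150%/4⌋ = $25,781. Book value $42,969.
Year 2: ⌊$42,969 × 150%/4⌋ = $16,113. Book value $26,856.
Year 3: ⌊$26,856 × 150%/4⌋ = $10,071. Book value $16,785.
Year 4 (final): $16,785 − $8,900 = $7,885. Book value $8,900.

$25,781; $16,113; $10,071; $7,885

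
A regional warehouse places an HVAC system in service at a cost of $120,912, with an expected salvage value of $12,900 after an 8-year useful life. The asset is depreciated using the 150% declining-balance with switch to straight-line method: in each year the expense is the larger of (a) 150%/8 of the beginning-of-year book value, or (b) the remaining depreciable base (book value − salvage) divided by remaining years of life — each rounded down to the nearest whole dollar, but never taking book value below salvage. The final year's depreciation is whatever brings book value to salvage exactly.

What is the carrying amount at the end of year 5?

Depreciable base = $120,912 − $12,900 = $108,012.
Year 1: DB = ⌊$120,912 × 150%/8⌋ = $22,671; SL = ⌊$108,012/8⌋ = $13,501 → take DB $22,671. Book value $98,241.
Year 2: DB = ⌊$98,241 × 150%/8⌋ = $18,420; SL = ⌊$85,341/7⌋ = $12,191 → take DB $18,420. Book value $79,821.
Year 3: DB = ⌊$79,821 × 150%/8⌋ = $14,966; SL = ⌊$66,921/6⌋ = $11,153 → take DB $14,966. Book value $64,855.
Year 4: DB = ⌊$64,855 × 150%/8⌋ = $12,160; SL = ⌊$51,955/5⌋ = $10,391 → take DB $12,160. Book value $52,695.
Year 5: DB = ⌊$52,695 × 150%/8⌋ = $9,880; SL = ⌊$39,795/4⌋ = $9,948 → take SL $9,948. Book value $42,747.

$42,747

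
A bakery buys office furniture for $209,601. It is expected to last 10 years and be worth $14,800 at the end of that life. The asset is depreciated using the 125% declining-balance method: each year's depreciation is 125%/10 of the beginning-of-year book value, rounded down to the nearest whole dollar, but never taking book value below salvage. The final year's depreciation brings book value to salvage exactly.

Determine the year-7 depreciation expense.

Depreciable base = $209,601 − $14,800 = $194,801.
Year 1: ⌊$209,601 × 125%/10⌋ = $26,200. Book value $183,401.
Year 2: ⌊$183,401 × 125%/10⌋ = $22,925. Book value $160,476.
Year 3: ⌊$160,476 × 125%/10⌋ = $20,059. Book value $140,417.
Year 4: ⌊$140,417 × 125%/10⌋ = $17,552. Book value $122,865.
Year 5: ⌊$122,865 × 125%/10⌋ = $15,358. Book value $107,507.
Year 6: ⌊$107,507 × 125%/10⌋ = $13,438. Book value $94,069.
Year 7: ⌊$94,069 × 125%/10⌋ = $11,758. Book value $82,311.

$11,758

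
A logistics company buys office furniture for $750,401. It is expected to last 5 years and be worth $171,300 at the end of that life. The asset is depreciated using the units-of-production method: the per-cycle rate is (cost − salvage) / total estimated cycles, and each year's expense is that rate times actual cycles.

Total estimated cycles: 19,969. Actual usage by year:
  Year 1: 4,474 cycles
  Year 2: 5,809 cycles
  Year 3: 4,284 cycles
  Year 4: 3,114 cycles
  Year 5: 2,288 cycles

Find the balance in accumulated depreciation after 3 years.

$422,443

Depreciable base = $750,401 − $171,300 = $579,101.
Rate = $579,101 / 19,969 cycles = $29 per cycle.
Year 1: 4,474 × $29 = $129,746. Book value $620,655.
Year 2: 5,809 × $29 = $168,461. Book value $452,194.
Year 3: 4,284 × $29 = $124,236. Book value $327,958.
Accumulated through year 3 = $750,401 − $327,958 = $422,443.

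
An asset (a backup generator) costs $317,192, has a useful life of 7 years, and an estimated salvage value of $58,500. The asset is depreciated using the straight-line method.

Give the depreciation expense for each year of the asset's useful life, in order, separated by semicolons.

Depreciable base = $317,192 − $58,500 = $258,692.
Annual expense = $258,692 / 7 = $36,956.
End of year 1: book value $280,236.
End of year 2: book value $243,280.
End of year 3: book value $206,324.
End of year 4: book value $169,368.
End of year 5: book value $132,412.
End of year 6: book value $95,456.
End of year 7: book value $58,500.

$36,956; $36,956; $36,956; $36,956; $36,956; $36,956; $36,956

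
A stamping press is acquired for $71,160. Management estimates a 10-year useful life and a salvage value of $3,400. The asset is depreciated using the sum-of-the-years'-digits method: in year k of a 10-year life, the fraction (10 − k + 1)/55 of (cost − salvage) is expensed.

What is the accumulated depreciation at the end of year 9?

$66,528

Depreciable base = $71,160 − $3,400 = $67,760.
Sum of the years' digits = 10+9+8+7+6+5+4+3+2+1 = 55.
Year 1: $67,760 × 10/55 = $12,320. Book value $58,840.
Year 2: $67,760 × 9/55 = $11,088. Book value $47,752.
Year 3: $67,760 × 8/55 = $9,856. Book value $37,896.
Year 4: $67,760 × 7/55 = $8,624. Book value $29,272.
Year 5: $67,760 × 6/55 = $7,392. Book value $21,880.
Year 6: $67,760 × 5/55 = $6,160. Book value $15,720.
Year 7: $67,760 × 4/55 = $4,928. Book value $10,792.
Year 8: $67,760 × 3/55 = $3,696. Book value $7,096.
Year 9: $67,760 × 2/55 = $2,464. Book value $4,632.
Accumulated through year 9 = $71,160 − $4,632 = $66,528.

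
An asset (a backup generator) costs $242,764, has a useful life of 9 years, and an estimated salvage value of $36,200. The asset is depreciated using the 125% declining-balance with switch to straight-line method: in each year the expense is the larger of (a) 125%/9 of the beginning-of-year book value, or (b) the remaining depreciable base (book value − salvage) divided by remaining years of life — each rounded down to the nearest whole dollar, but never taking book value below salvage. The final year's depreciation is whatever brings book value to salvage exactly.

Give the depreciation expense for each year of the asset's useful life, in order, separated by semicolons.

Depreciable base = $242,764 − $36,200 = $206,564.
Year 1: DB = ⌊$242,764 × 125%/9⌋ = $33,717; SL = ⌊$206,564/9⌋ = $22,951 → take DB $33,717. Book value $209,047.
Year 2: DB = ⌊$209,047 × 125%/9⌋ = $29,034; SL = ⌊$172,847/8⌋ = $21,605 → take DB $29,034. Book value $180,013.
Year 3: DB = ⌊$180,013 × 125%/9⌋ = $25,001; SL = ⌊$143,813/7⌋ = $20,544 → take DB $25,001. Book value $155,012.
Year 4: DB = ⌊$155,012 × 125%/9⌋ = $21,529; SL = ⌊$118,812/6⌋ = $19,802 → take DB $21,529. Book value $133,483.
Year 5: DB = ⌊$133,483 × 125%/9⌋ = $18,539; SL = ⌊$97,283/5⌋ = $19,456 → take SL $19,456. Book value $114,027.
Year 6: DB = ⌊$114,027 × 125%/9⌋ = $15,837; SL = ⌊$77,827/4⌋ = $19,456 → take SL $19,456. Book value $94,571.
Year 7: DB = ⌊$94,571 × 125%/9⌋ = $13,134; SL = ⌊$58,371/3⌋ = $19,457 → take SL $19,457. Book value $75,114.
Year 8: DB = ⌊$75,114 × 125%/9⌋ = $10,432; SL = ⌊$38,914/2⌋ = $19,457 → take SL $19,457. Book value $55,657.
Year 9 (final): $55,657 − $36,200 = $19,457. Book value $36,200.

$33,717; $29,034; $25,001; $21,529; $19,456; $19,456; $19,457; $19,457; $19,457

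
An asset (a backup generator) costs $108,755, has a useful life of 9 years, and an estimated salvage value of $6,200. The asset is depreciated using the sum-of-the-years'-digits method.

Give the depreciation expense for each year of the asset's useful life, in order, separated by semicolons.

Depreciable base = $108,755 − $6,200 = $102,555.
Sum of the years' digits = 9+8+7+6+5+4+3+2+1 = 45.
Year 1: $102,555 × 9/45 = $20,511. Book value $88,244.
Year 2: $102,555 × 8/45 = $18,232. Book value $70,012.
Year 3: $102,555 × 7/45 = $15,953. Book value $54,059.
Year 4: $102,555 × 6/45 = $13,674. Book value $40,385.
Year 5: $102,555 × 5/45 = $11,395. Book value $28,990.
Year 6: $102,555 × 4/45 = $9,116. Book value $19,874.
Year 7: $102,555 × 3/45 = $6,837. Book value $13,037.
Year 8: $102,555 × 2/45 = $4,558. Book value $8,479.
Year 9: $102,555 × 1/45 = $2,279. Book value $6,200.

$20,511; $18,232; $15,953; $13,674; $11,395; $9,116; $6,837; $4,558; $2,279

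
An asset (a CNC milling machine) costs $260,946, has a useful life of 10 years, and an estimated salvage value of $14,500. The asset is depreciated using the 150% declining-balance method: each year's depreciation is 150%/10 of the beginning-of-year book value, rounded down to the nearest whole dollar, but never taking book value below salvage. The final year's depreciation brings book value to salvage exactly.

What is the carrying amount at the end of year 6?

$98,418

Depreciable base = $260,946 − $14,500 = $246,446.
Year 1: ⌊$260,946 × 150%/10⌋ = $39,141. Book value $221,805.
Year 2: ⌊$221,805 × 150%/10⌋ = $33,270. Book value $188,535.
Year 3: ⌊$188,535 × 150%/10⌋ = $28,280. Book value $160,255.
Year 4: ⌊$160,255 × 150%/10⌋ = $24,038. Book value $136,217.
Year 5: ⌊$136,217 × 150%/10⌋ = $20,432. Book value $115,785.
Year 6: ⌊$115,785 × 150%/10⌋ = $17,367. Book value $98,418.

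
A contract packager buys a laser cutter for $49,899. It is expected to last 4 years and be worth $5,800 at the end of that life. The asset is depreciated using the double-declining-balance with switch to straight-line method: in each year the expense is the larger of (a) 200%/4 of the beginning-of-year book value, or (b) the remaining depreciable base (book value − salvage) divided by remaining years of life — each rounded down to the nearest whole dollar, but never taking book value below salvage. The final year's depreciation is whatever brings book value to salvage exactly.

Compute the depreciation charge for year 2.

$12,475

Depreciable base = $49,899 − $5,800 = $44,099.
Year 1: DB = ⌊$49,899 × 200%/4⌋ = $24,949; SL = ⌊$44,099/4⌋ = $11,024 → take DB $24,949. Book value $24,950.
Year 2: DB = ⌊$24,950 × 200%/4⌋ = $12,475; SL = ⌊$19,150/3⌋ = $6,383 → take DB $12,475. Book value $12,475.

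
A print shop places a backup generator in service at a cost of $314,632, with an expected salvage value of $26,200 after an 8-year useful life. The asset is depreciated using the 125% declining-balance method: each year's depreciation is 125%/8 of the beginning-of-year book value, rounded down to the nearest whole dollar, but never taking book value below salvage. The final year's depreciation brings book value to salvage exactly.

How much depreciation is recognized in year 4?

$29,530

Depreciable base = $314,632 − $26,200 = $288,432.
Year 1: ⌊$314,632 × 125%/8⌋ = $49,161. Book value $265,471.
Year 2: ⌊$265,471 × 125%/8⌋ = $41,479. Book value $223,992.
Year 3: ⌊$223,992 × 125%/8⌋ = $34,998. Book value $188,994.
Year 4: ⌊$188,994 × 125%/8⌋ = $29,530. Book value $159,464.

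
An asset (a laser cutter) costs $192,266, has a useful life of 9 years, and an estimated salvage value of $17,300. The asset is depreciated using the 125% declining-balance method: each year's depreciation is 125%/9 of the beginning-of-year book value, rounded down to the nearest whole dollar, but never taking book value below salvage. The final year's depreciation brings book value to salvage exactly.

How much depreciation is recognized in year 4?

Depreciable base = $192,266 − $17,300 = $174,966.
Year 1: ⌊$192,266 × 125%/9⌋ = $26,703. Book value $165,563.
Year 2: ⌊$165,563 × 125%/9⌋ = $22,994. Book value $142,569.
Year 3: ⌊$142,569 × 125%/9⌋ = $19,801. Book value $122,768.
Year 4: ⌊$122,768 × 125%/9⌋ = $17,051. Book value $105,717.

$17,051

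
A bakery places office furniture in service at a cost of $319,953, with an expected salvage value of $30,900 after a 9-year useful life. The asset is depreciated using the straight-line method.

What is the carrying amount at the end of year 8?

Depreciable base = $319,953 − $30,900 = $289,053.
Annual expense = $289,053 / 9 = $32,117.
End of year 1: book value $287,836.
End of year 2: book value $255,719.
End of year 3: book value $223,602.
End of year 4: book value $191,485.
End of year 5: book value $159,368.
End of year 6: book value $127,251.
End of year 7: book value $95,134.
End of year 8: book value $63,017.

$63,017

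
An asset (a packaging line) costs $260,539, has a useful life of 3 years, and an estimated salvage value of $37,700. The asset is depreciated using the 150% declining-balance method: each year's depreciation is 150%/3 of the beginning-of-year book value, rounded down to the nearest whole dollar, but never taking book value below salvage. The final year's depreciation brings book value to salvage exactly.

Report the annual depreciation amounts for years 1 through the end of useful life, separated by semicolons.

Depreciable base = $260,539 − $37,700 = $222,839.
Year 1: ⌊$260,539 × 150%/3⌋ = $130,269. Book value $130,270.
Year 2: ⌊$130,270 × 150%/3⌋ = $65,135. Book value $65,135.
Year 3 (final): $65,135 − $37,700 = $27,435. Book value $37,700.

$130,269; $65,135; $27,435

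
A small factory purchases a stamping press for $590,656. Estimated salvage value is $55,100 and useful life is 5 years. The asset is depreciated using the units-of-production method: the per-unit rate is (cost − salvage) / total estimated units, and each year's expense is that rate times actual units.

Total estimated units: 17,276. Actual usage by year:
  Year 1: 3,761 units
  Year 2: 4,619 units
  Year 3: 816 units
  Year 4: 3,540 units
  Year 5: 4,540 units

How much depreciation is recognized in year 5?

$140,740

Depreciable base = $590,656 − $55,100 = $535,556.
Rate = $535,556 / 17,276 units = $31 per unit.
Year 1: 3,761 × $31 = $116,591. Book value $474,065.
Year 2: 4,619 × $31 = $143,189. Book value $330,876.
Year 3: 816 × $31 = $25,296. Book value $305,580.
Year 4: 3,540 × $31 = $109,740. Book value $195,840.
Year 5: 4,540 × $31 = $140,740. Book value $55,100.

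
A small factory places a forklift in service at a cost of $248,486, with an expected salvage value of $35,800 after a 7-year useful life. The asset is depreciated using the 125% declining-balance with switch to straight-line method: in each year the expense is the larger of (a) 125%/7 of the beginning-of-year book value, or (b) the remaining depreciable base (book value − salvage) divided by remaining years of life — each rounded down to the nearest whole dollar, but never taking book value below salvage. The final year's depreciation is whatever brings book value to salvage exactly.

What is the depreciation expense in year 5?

Depreciable base = $248,486 − $35,800 = $212,686.
Year 1: DB = ⌊$248,486 × 125%/7⌋ = $44,372; SL = ⌊$212,686/7⌋ = $30,383 → take DB $44,372. Book value $204,114.
Year 2: DB = ⌊$204,114 × 125%/7⌋ = $36,448; SL = ⌊$168,314/6⌋ = $28,052 → take DB $36,448. Book value $167,666.
Year 3: DB = ⌊$167,666 × 125%/7⌋ = $29,940; SL = ⌊$131,866/5⌋ = $26,373 → take DB $29,940. Book value $137,726.
Year 4: DB = ⌊$137,726 × 125%/7⌋ = $24,593; SL = ⌊$101,926/4⌋ = $25,481 → take SL $25,481. Book value $112,245.
Year 5: DB = ⌊$112,245 × 125%/7⌋ = $20,043; SL = ⌊$76,445/3⌋ = $25,481 → take SL $25,481. Book value $86,764.

$25,481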